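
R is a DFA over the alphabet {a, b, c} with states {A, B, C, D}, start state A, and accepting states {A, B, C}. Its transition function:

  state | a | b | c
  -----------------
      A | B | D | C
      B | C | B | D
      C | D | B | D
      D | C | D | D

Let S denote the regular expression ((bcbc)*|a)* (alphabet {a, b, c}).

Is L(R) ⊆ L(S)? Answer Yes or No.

No

The string c is in L(R) but not in L(S).
So L(R) ⊄ L(S).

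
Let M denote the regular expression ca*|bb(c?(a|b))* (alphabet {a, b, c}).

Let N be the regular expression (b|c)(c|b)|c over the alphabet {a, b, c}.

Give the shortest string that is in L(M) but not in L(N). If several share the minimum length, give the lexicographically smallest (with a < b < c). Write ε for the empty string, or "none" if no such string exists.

ca

The string ca is accepted by M but not by N.
No shorter string lies in the difference, and ca is the lexicographically first length-2 string in L(M) \ L(N).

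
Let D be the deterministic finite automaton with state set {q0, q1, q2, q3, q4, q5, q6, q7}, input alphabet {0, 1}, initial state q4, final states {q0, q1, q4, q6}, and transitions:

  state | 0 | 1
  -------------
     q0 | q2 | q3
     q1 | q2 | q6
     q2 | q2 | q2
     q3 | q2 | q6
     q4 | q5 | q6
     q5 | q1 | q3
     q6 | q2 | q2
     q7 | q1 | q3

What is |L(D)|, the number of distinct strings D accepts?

The useful subgraph on states {q1, q3, q4, q5, q6} is acyclic, so L(D) is finite; the longest accepting path visits 4 useful states, giving maximum string length 3.
Counting accepting paths from q4 by length: 1 of length 0, 1 of length 1, 1 of length 2, 2 of length 3. Total 5.

5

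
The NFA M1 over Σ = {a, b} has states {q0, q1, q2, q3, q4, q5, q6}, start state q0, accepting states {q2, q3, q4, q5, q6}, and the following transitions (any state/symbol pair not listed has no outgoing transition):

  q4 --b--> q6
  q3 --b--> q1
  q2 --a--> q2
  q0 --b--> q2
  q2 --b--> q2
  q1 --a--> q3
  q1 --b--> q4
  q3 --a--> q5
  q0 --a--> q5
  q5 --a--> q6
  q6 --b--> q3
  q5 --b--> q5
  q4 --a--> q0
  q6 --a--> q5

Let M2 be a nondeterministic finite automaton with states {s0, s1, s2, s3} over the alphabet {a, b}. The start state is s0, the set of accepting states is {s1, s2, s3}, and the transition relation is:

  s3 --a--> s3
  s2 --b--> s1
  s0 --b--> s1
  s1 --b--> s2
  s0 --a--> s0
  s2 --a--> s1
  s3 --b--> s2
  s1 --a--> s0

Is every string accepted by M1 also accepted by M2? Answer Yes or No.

No

The string a is in L(M1) but not in L(M2).
So L(M1) ⊄ L(M2).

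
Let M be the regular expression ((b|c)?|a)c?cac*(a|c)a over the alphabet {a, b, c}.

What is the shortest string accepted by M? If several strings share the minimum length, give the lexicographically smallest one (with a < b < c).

By inspection of the expression, no string of length less than 4 matches, and caaa is the lexicographically first match of length 4.

caaa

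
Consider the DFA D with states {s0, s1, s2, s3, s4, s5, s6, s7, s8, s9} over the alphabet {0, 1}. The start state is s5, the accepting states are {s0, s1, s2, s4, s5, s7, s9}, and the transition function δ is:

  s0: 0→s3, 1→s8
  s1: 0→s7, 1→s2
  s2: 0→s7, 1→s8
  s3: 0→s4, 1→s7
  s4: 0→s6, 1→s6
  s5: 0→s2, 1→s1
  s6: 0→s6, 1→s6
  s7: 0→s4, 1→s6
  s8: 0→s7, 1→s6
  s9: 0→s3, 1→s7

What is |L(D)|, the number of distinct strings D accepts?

The useful subgraph on states {s1, s2, s4, s5, s7, s8} is acyclic, so L(D) is finite; the longest accepting path visits 6 useful states, giving maximum string length 5.
Counting accepting paths from s5 by length: 1 of length 0, 2 of length 1, 3 of length 2, 4 of length 3, 3 of length 4, 1 of length 5. Total 14.

14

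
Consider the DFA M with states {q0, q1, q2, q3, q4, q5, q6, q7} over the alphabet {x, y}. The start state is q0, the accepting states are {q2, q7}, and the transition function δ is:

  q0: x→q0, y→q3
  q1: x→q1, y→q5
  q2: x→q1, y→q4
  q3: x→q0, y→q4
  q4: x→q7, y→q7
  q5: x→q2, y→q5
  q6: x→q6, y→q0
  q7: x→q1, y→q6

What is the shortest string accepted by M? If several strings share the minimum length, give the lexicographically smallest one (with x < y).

yyx

A breadth-first search from q0 reaches an accepting state first via the path q0 → q3 → q4 → q7 on input yyx.
No string of length < 3 is accepted (BFS exhausts all shorter strings without reaching an accepting state), and yyx is the lexicographically least accepting string of length 3.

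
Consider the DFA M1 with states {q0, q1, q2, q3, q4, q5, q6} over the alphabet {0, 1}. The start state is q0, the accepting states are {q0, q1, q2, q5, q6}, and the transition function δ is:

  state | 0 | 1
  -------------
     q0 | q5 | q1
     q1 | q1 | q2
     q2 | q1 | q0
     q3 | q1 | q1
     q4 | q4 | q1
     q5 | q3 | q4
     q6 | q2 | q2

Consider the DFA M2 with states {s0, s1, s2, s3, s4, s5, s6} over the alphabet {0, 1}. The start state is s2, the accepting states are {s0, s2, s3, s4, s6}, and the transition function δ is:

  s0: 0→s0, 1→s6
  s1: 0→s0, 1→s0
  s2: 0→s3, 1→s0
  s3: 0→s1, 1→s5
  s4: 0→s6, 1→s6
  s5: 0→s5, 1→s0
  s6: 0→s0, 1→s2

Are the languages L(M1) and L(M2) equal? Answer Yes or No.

Exploring the product automaton M1 × M2 from the start pair (q0, s2), following both machines on each input symbol, reaches 6 state pairs: (q0, s2), (q5, s3), (q1, s0), (q3, s1), (q4, s5), (q2, s6).
M1 accepts in {q0, q1, q2, q5, q6} and M2 accepts in {s0, s2, s3, s4, s6}. In every reachable pair the two components are either both accepting — (q0, s2), (q5, s3), (q1, s0), (q2, s6) — or both non-accepting, so no string is accepted by exactly one of the machines: L(M1) \ L(M2) and L(M2) \ L(M1) are both empty.
Hence every string is accepted by M1 iff it is accepted by M2, and the two languages coincide.

Yes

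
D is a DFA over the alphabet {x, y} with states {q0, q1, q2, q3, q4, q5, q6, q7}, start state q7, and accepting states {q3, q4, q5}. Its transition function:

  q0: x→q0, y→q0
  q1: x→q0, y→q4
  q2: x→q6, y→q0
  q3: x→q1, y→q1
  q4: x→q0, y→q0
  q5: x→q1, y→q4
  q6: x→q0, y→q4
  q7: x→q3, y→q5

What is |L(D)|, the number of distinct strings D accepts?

6

The useful subgraph on states {q1, q3, q4, q5, q7} is acyclic, so L(D) is finite; the longest accepting path visits 4 useful states, giving maximum string length 3.
Counting accepting paths from q7 by length: 2 of length 1, 1 of length 2, 3 of length 3. Total 6.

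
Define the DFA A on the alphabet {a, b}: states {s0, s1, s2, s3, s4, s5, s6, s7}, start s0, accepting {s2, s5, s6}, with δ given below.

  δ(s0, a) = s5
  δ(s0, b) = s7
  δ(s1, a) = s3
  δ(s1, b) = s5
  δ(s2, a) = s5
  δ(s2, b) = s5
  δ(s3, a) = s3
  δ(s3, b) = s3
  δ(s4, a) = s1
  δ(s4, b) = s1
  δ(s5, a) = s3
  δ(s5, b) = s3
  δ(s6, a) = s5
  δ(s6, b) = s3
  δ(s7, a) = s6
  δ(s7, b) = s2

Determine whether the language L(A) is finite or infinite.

finite

The useful states (reachable from s0 and able to reach an accepting state) are {s0, s2, s5, s6, s7}.
Restricted to these states the transition graph has no cycle, so every accepting path has bounded length and L is finite.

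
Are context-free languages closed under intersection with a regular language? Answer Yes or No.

Yes

Run a PDA for the context-free language and a DFA for the regular one in parallel (product of finite controls, the PDA's stack unchanged, the DFA advancing only on input moves); the product PDA accepts exactly the intersection. (Intersection of two CFLs, by contrast, can fail to be context-free.)
So the context-free languages are closed under intersection with a regular language.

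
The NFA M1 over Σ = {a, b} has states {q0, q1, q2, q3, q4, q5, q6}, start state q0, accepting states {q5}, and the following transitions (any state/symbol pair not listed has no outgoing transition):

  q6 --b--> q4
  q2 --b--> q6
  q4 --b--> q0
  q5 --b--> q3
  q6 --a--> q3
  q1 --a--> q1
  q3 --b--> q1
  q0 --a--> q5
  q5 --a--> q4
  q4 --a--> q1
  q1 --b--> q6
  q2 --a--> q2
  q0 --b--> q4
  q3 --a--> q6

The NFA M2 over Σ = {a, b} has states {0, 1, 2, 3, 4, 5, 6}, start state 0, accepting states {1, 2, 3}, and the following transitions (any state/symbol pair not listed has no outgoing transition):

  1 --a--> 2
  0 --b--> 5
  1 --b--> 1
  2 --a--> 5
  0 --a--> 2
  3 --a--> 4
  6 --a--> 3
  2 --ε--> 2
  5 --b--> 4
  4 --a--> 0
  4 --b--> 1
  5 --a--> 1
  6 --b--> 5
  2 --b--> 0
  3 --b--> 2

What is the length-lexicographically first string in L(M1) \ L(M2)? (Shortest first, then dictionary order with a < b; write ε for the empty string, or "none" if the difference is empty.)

bba

The string bba is accepted by M1 but not by M2.
No shorter string lies in the difference, and bba is the lexicographically first length-3 string in L(M1) \ L(M2).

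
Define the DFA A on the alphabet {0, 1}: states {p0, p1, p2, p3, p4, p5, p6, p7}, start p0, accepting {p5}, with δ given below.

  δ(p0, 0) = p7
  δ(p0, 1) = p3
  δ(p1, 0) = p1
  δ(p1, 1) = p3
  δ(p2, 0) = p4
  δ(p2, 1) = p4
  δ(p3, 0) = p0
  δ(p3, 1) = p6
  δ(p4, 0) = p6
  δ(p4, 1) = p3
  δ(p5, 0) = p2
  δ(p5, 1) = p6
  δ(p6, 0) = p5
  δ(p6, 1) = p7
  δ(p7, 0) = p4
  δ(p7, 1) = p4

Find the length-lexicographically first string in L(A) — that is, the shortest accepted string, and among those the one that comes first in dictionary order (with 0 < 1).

A breadth-first search from p0 reaches an accepting state first via the path p0 → p3 → p6 → p5 on input 110.
No string of length < 3 is accepted (BFS exhausts all shorter strings without reaching an accepting state), and 110 is the lexicographically least accepting string of length 3.

110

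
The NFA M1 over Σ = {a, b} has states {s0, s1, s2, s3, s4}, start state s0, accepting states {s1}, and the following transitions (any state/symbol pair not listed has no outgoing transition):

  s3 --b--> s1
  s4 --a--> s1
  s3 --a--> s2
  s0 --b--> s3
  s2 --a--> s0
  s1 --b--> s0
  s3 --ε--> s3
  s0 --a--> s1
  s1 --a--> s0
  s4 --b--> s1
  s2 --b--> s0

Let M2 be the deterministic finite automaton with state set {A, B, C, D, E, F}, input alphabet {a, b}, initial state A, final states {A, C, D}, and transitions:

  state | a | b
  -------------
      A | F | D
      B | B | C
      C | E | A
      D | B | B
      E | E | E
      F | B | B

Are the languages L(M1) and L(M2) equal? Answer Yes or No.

No

The string a is accepted by M1 but rejected by M2.
So L(M1) ≠ L(M2).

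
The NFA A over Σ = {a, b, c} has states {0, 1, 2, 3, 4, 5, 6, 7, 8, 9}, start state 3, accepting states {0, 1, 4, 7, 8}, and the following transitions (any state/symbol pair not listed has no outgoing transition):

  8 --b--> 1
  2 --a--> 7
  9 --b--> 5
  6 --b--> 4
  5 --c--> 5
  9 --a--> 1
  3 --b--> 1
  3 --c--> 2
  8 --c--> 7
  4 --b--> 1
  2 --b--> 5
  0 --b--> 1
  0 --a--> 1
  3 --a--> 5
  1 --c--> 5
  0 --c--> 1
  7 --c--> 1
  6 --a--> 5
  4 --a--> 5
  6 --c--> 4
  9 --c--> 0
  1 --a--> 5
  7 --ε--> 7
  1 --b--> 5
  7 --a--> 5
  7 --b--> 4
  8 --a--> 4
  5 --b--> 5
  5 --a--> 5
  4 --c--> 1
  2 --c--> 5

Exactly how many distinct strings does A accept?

The useful subgraph on states {1, 2, 3, 4, 7} is acyclic, so L(A) is finite; the longest accepting path visits 5 useful states, giving maximum string length 4.
Counting accepting paths from 3 by length: 1 of length 1, 1 of length 2, 2 of length 3, 2 of length 4. Total 6.

6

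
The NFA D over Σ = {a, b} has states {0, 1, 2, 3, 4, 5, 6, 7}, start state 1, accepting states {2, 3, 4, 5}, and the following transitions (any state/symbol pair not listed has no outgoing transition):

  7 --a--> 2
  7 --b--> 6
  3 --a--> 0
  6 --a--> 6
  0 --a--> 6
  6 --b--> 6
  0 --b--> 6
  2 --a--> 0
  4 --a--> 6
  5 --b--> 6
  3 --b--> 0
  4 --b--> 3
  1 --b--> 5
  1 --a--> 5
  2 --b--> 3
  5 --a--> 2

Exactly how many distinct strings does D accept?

6

The useful subgraph on states {1, 2, 3, 5} is acyclic, so L(D) is finite; the longest accepting path visits 4 useful states, giving maximum string length 3.
Counting accepting paths from 1 by length: 2 of length 1, 2 of length 2, 2 of length 3. Total 6.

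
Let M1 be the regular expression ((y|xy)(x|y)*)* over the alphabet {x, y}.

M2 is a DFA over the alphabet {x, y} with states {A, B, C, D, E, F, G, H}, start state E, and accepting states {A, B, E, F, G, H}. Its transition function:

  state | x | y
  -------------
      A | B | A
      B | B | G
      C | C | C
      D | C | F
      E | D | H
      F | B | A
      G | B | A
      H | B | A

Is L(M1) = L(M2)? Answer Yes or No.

Converting the expression M1 to a DFA (subset construction, then merging equivalent states) gives the minimal DFA with states {r0, r1, r2, r3}, start state r0, accepting states {r0, r2} and transitions r0: x→r1, y→r2; r1: x→r3, y→r2; r2: x→r2, y→r2; r3: x→r3, y→r3.
Exploring the product automaton M1 × M2 from the start pair (r0, E), following both machines on each input symbol, reaches 8 state pairs: (r0, E), (r1, D), (r2, H), (r3, C), (r2, F), (r2, B), (r2, A), (r2, G).
M1 accepts in {r0, r2} and M2 accepts in {A, B, E, F, G, H}. In every reachable pair the two components are either both accepting — (r0, E), (r2, H), (r2, F), (r2, B), (r2, A), (r2, G) — or both non-accepting, so no string is accepted by exactly one of the machines: L(M1) \ L(M2) and L(M2) \ L(M1) are both empty.
Hence every string is accepted by M1 iff it is accepted by M2, and the two languages coincide.

Yes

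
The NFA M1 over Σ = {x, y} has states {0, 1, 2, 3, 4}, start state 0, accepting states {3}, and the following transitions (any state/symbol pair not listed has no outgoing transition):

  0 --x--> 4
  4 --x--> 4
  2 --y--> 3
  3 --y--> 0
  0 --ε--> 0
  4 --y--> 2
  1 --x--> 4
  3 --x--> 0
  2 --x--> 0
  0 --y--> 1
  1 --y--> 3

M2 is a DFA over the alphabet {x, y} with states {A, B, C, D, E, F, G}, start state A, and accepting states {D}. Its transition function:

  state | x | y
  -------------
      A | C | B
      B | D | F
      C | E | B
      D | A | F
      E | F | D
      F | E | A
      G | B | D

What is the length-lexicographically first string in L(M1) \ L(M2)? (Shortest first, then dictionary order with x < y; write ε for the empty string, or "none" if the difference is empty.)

yy

The string yy is accepted by M1 but not by M2.
No shorter string lies in the difference, and yy is the lexicographically first length-2 string in L(M1) \ L(M2).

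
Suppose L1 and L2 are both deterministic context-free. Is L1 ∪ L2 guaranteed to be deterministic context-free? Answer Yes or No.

No

{aⁿbⁿ : n≥0} and {aⁿb²ⁿ : n≥0} are each accepted by a deterministic PDA (push the a's; pop one per b, respectively one per two b's), but their union U is not. Suppose a DPDA M accepted U. Being deterministic, M has a single run on aⁿb²ⁿ, and since aⁿbⁿ ∈ U that run passes through an accepting configuration right after consuming the prefix aⁿbⁿ and then goes on to accept again after n more b's. Build an ordinary (nondeterministic) PDA M′ that simulates M on a's and b's and, at any moment when M is in an accepting state, may switch to a second mode in which it reads only c's, feeding each c to M as a b; M′ accepts when M does. Then M′ accepts aⁱbʲcᵏ (k≥1) exactly when both aⁱbʲ ∈ U and aⁱbʲ⁺ᵏ ∈ U, and checking the four cases (i=j or j=2i, combined with j+k=i or j+k=2i) leaves only i=j=k: so L(M′) ∩ a*b*c⁺ = {aⁿbⁿcⁿ : n≥1} would be context-free, which it is not (pumping lemma) — contradiction. (The union is an unambiguous CFL; it is determinism, not unambiguity, that fails.)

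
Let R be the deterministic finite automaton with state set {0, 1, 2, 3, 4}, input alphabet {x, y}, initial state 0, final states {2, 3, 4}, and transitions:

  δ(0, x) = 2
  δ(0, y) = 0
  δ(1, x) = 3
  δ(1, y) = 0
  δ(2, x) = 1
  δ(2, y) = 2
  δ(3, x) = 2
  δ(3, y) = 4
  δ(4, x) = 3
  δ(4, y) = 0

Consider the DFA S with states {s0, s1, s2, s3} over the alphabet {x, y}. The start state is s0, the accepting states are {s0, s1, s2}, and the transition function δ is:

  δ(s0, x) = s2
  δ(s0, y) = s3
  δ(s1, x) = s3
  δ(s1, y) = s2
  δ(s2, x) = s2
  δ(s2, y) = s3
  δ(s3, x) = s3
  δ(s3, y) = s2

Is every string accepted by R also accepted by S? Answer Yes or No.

No

The string xy is in L(R) but not in L(S).
So L(R) ⊄ L(S).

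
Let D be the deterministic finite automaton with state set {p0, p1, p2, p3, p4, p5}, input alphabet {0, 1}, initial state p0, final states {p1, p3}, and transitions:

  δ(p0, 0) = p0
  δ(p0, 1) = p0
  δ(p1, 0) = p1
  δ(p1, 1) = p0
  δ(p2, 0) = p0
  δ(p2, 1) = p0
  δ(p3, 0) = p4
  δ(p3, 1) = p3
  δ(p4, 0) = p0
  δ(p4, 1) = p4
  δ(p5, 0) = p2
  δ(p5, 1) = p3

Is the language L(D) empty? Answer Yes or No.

Yes

The states reachable from the start state are {p0}.
None of the accepting states {p1, p3} is reachable, so no string is accepted and L(D) = ∅.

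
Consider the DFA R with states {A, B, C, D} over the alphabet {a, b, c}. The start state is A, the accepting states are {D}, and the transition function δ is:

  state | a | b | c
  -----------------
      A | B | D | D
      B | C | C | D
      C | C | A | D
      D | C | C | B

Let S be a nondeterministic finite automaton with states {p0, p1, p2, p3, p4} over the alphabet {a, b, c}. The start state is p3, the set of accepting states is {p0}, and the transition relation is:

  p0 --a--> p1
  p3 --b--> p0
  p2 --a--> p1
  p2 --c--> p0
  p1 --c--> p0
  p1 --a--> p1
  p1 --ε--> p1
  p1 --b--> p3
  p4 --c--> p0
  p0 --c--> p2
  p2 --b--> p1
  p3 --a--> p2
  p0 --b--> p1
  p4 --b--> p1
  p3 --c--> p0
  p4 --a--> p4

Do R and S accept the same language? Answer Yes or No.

Yes

Exploring the product automaton R × S from the start pair (A, p3), following both machines on each input symbol, reaches 4 state pairs: (A, p3), (B, p2), (D, p0), (C, p1).
R accepts in {D} and S accepts in {p0}. In every reachable pair the two components are either both accepting — (D, p0) — or both non-accepting, so no string is accepted by exactly one of the machines: L(R) \ L(S) and L(S) \ L(R) are both empty.
Hence every string is accepted by R iff it is accepted by S, and the two languages coincide.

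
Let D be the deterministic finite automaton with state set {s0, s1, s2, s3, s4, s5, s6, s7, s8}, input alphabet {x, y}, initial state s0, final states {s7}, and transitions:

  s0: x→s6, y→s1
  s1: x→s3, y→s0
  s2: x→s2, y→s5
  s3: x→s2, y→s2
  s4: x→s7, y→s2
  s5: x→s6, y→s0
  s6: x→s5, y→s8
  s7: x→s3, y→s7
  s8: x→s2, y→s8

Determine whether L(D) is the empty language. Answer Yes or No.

The states reachable from the start state are {s0, s1, s2, s3, s5, s6, s8}.
None of the accepting states {s7} is reachable, so no string is accepted and L(D) = ∅.

Yes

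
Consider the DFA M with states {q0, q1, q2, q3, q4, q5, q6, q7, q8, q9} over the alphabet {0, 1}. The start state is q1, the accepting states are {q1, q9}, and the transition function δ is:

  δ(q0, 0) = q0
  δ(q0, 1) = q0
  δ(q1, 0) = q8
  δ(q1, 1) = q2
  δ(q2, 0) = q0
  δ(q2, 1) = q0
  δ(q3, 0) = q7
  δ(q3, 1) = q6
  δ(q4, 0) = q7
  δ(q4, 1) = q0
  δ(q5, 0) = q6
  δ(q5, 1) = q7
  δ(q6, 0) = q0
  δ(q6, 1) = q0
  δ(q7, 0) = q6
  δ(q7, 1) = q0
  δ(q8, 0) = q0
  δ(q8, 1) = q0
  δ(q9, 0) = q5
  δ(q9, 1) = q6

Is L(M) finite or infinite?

The useful states (reachable from q1 and able to reach an accepting state) are {q1}.
Restricted to these states the transition graph has no cycle, so every accepting path has bounded length and L is finite.

finite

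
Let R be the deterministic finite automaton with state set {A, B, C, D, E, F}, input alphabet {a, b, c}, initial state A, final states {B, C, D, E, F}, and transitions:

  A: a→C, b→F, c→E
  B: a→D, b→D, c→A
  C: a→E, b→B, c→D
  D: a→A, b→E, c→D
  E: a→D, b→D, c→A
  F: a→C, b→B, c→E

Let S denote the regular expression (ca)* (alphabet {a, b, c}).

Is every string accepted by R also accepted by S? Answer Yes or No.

The string a is in L(R) but not in L(S).
So L(R) ⊄ L(S).

No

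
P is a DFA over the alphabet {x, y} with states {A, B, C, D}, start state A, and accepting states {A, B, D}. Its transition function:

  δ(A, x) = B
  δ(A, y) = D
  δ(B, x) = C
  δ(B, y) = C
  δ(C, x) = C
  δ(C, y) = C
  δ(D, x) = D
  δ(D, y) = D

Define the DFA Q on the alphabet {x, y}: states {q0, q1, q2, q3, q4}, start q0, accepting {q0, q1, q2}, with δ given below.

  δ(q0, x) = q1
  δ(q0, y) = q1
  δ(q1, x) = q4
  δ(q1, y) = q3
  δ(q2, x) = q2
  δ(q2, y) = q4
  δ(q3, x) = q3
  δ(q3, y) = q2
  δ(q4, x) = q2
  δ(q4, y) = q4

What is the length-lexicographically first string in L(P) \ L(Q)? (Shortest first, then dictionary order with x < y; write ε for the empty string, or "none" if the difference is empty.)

yx

The string yx is accepted by P but not by Q.
No shorter string lies in the difference, and yx is the lexicographically first length-2 string in L(P) \ L(Q).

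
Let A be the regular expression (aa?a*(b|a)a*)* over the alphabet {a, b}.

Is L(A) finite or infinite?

The expression contains a Kleene star applied to a subexpression that matches at least one nonempty string, so it matches strings of unbounded length.
Hence L(A) is infinite.

infinite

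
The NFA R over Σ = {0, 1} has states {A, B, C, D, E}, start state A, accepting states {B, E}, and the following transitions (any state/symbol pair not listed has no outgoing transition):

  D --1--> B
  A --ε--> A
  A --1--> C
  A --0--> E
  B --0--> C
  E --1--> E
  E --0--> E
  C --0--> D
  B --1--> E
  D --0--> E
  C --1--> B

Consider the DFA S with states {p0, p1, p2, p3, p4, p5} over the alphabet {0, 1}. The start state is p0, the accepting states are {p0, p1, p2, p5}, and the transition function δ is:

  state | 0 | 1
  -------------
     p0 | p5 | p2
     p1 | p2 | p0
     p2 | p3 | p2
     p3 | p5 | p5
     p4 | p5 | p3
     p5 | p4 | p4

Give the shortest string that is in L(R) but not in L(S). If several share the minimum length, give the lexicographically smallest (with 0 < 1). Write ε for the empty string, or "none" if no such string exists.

The string 00 is accepted by R but not by S.
No shorter string lies in the difference, and 00 is the lexicographically first length-2 string in L(R) \ L(S).

00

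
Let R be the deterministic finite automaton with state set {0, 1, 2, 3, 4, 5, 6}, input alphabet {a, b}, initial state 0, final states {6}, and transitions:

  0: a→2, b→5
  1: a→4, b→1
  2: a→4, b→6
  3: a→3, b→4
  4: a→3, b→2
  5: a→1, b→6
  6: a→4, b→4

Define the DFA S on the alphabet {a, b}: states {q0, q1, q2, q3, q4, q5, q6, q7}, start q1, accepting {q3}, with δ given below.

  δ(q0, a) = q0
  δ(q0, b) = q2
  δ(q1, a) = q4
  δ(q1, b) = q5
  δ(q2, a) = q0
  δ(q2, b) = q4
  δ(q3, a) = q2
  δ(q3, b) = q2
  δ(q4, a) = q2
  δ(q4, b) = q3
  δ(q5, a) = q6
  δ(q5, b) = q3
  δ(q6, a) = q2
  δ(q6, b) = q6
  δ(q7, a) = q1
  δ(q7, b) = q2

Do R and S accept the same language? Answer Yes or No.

Exploring the product automaton R × S from the start pair (0, q1), following both machines on each input symbol, reaches 7 state pairs: (0, q1), (2, q4), (5, q5), (4, q2), (6, q3), (1, q6), (3, q0).
R accepts in {6} and S accepts in {q3}. In every reachable pair the two components are either both accepting — (6, q3) — or both non-accepting, so no string is accepted by exactly one of the machines: L(R) \ L(S) and L(S) \ L(R) are both empty.
Hence every string is accepted by R iff it is accepted by S, and the two languages coincide.

Yes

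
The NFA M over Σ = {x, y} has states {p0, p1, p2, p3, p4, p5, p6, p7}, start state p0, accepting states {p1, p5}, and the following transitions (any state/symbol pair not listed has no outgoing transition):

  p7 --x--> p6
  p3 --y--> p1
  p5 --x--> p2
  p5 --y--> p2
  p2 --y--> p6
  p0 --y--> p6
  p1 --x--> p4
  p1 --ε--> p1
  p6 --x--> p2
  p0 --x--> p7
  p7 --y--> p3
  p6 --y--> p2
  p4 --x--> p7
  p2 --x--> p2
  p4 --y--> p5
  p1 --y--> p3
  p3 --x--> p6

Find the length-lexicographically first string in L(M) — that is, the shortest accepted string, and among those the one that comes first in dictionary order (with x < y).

A breadth-first search from p0 reaches an accepting state first via the path p0 → p7 → p3 → p1 on input xyy.
No string of length < 3 is accepted (BFS exhausts all shorter strings without reaching an accepting state), and xyy is the lexicographically least accepting string of length 3.

xyy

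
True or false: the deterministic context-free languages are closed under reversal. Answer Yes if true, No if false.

No

L = {c bⁿaⁿ : n≥0} ∪ {d b²ⁿaⁿ : n≥0} is a DCFL: the first symbol tells a deterministic PDA whether to pop one or two b's per a. Its reversal Lᴿ = {aⁿbⁿ c : n≥0} ∪ {aⁿb²ⁿ d : n≥0} is not. DCFLs are closed under right quotient by regular languages, and Lᴿ/{c, d} = {aⁿbⁿ : n≥0} ∪ {aⁿb²ⁿ : n≥0} — the standard context-free language accepted by no deterministic PDA (intuitively the machine would have to commit to a b-to-a ratio before the distinguishing marker arrives; formally, a DPDA for it would have a single run on aⁿb²ⁿ, accepting after the prefix aⁿbⁿ and accepting again after n more b's; an ordinary PDA that simulates it on a's and b's and, at any moment when it is accepting, may switch to reading only a fresh letter e while feeding each e to the simulation as a b, would accept aⁱbʲeᵏ (k≥1) exactly when both aⁱbʲ and aⁱbʲ⁺ᵏ are in the language, i.e. its language intersected with the regular set a*b*e⁺ would be exactly {aⁿbⁿeⁿ : n≥1} — impossible, since context-free languages are closed under intersection with regular sets and {aⁿbⁿeⁿ} is not context-free). So Lᴿ cannot be a DCFL.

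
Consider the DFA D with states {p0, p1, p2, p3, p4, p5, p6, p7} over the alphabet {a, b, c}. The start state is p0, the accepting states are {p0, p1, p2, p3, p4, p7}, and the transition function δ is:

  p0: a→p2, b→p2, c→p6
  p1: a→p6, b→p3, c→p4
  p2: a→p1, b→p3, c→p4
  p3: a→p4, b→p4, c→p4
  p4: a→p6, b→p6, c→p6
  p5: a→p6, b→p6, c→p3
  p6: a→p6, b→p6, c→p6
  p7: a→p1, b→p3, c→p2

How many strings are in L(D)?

The useful subgraph on states {p0, p1, p2, p3, p4} is acyclic, so L(D) is finite; the longest accepting path visits 5 useful states, giving maximum string length 4.
Counting accepting paths from p0 by length: 1 of length 0, 2 of length 1, 6 of length 2, 10 of length 3, 6 of length 4. Total 25.

25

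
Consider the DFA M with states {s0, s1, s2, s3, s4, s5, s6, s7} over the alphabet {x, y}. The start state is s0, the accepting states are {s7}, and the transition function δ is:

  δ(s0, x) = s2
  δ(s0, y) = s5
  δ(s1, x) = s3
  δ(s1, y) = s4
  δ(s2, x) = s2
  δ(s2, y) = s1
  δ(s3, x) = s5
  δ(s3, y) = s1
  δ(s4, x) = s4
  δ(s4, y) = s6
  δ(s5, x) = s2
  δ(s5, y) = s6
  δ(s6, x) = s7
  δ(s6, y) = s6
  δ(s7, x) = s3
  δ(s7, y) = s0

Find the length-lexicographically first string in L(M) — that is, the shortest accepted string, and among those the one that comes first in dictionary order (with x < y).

yyx

A breadth-first search from s0 reaches an accepting state first via the path s0 → s5 → s6 → s7 on input yyx.
No string of length < 3 is accepted (BFS exhausts all shorter strings without reaching an accepting state), and yyx is the lexicographically least accepting string of length 3.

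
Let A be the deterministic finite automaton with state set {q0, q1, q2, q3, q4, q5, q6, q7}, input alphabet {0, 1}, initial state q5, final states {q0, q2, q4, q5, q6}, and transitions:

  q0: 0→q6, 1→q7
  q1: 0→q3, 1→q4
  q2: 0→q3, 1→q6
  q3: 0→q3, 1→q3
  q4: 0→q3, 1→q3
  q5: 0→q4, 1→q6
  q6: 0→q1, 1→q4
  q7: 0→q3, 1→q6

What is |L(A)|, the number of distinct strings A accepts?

The useful subgraph on states {q1, q4, q5, q6} is acyclic, so L(A) is finite; the longest accepting path visits 4 useful states, giving maximum string length 3.
Counting accepting paths from q5 by length: 1 of length 0, 2 of length 1, 1 of length 2, 1 of length 3. Total 5.

5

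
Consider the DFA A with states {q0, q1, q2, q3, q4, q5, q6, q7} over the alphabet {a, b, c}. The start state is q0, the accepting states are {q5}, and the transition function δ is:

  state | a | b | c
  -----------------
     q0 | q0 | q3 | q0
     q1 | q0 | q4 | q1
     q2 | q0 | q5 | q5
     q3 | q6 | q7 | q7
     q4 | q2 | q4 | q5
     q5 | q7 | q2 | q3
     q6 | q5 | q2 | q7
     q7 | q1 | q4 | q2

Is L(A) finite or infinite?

infinite

State q0 is reachable from the start and can reach an accepting state, and it lies on the cycle q0 → q0.
Traversing that cycle any number of times yields accepted strings of unbounded length, so the language is infinite.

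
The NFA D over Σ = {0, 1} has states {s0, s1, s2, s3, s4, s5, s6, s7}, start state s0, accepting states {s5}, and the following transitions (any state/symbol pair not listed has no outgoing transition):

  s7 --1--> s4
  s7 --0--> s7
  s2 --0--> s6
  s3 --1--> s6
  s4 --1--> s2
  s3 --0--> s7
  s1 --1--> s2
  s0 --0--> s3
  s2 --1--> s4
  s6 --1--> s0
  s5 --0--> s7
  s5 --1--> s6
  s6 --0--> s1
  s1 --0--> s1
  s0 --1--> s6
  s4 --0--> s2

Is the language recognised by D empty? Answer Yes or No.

Yes

The states reachable from the start state are {s0, s1, s2, s3, s4, s6, s7}.
None of the accepting states {s5} is reachable, so no string is accepted and L(D) = ∅.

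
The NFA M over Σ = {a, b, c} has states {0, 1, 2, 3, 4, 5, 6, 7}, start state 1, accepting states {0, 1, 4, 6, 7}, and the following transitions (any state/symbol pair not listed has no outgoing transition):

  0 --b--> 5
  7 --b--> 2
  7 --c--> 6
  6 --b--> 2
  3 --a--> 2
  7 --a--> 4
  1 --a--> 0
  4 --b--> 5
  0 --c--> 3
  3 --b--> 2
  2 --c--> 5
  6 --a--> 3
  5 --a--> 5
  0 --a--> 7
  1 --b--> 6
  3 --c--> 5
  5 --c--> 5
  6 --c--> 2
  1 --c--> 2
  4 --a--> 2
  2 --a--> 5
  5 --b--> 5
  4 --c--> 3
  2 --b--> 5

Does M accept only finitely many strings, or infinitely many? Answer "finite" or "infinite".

finite

The useful states (reachable from 1 and able to reach an accepting state) are {0, 1, 4, 6, 7}.
Restricted to these states the transition graph has no cycle, so every accepting path has bounded length and L is finite.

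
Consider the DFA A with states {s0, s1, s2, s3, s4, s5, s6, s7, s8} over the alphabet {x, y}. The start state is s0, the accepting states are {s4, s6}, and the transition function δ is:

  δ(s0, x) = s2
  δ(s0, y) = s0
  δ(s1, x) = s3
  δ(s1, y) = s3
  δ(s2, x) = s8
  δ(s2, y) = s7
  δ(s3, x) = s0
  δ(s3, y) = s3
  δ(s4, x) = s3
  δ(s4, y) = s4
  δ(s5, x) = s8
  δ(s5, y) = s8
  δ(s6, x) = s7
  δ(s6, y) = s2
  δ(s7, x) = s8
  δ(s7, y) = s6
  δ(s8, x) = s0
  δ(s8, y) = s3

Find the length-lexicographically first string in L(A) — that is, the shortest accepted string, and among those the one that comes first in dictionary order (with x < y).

xyy

A breadth-first search from s0 reaches an accepting state first via the path s0 → s2 → s7 → s6 on input xyy.
No string of length < 3 is accepted (BFS exhausts all shorter strings without reaching an accepting state), and xyy is the lexicographically least accepting string of length 3.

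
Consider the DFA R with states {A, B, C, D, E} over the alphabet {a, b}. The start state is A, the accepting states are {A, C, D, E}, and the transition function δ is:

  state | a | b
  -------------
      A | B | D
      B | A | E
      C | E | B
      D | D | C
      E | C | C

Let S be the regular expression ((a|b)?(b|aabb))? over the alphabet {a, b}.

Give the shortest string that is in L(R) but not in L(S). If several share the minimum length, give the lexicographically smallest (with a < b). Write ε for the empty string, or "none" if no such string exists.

aa

The string aa is accepted by R but not by S.
No shorter string lies in the difference, and aa is the lexicographically first length-2 string in L(R) \ L(S).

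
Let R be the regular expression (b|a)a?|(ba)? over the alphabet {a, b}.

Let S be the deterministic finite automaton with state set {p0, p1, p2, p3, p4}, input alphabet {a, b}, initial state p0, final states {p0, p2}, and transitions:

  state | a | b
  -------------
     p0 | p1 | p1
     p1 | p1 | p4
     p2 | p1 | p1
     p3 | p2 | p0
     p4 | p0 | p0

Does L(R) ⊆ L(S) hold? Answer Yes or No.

The string a is in L(R) but not in L(S).
So L(R) ⊄ L(S).

No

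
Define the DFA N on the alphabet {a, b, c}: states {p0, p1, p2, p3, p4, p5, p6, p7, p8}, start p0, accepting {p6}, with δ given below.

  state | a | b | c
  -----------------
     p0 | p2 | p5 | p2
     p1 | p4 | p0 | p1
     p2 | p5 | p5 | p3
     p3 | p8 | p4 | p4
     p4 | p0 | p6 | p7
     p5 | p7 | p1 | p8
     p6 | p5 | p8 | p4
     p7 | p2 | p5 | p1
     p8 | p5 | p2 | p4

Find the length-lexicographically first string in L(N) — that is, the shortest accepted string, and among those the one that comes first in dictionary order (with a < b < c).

acbb

A breadth-first search from p0 reaches an accepting state first via the path p0 → p2 → p3 → p4 → p6 on input acbb.
No string of length < 4 is accepted (BFS exhausts all shorter strings without reaching an accepting state), and acbb is the lexicographically least accepting string of length 4.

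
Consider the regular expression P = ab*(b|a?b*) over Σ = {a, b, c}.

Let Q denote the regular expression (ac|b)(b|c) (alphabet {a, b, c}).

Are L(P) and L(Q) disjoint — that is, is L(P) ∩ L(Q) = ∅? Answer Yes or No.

Yes

Converting the expression P to a DFA (subset construction, then merging equivalent states) gives the minimal DFA with states {p0, p1, p2, p3}, start state p0, accepting states {p1, p3} and transitions p0: a→p1, b→p2, c→p2; p1: a→p3, b→p1, c→p2; p2: a→p2, b→p2, c→p2; p3: a→p2, b→p3, c→p2.
Converting the expression Q to a DFA (subset construction, then merging equivalent states) gives the minimal DFA with states {q0, q1, q2, q3, q4}, start state q0, accepting states {q4} and transitions q0: a→q1, b→q2, c→q3; q1: a→q3, b→q3, c→q2; q2: a→q3, b→q4, c→q4; q3: a→q3, b→q3, c→q3; q4: a→q3, b→q3, c→q3.
Exploring the product automaton P × Q from the start pair (p0, q0), following both machines on each input symbol, reaches 7 state pairs: (p0, q0), (p1, q1), (p2, q2), (p2, q3), (p3, q3), (p1, q3), (p2, q4).
P accepts in {p1, p3} and Q accepts in {q4}; no reachable pair has both components accepting, so no string drives both machines to acceptance simultaneously and L(P) ∩ L(Q) = ∅.
So no string is accepted by both, and the intersection is empty.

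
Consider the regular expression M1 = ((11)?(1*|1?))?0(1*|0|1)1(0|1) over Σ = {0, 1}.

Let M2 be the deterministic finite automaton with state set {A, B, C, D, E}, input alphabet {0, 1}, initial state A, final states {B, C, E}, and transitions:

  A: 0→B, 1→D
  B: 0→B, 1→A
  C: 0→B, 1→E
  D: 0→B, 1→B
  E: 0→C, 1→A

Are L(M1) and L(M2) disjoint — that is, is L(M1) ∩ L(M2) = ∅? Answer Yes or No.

No

The string 010 is accepted by both M1 and M2.
Hence L(M1) ∩ L(M2) ≠ ∅.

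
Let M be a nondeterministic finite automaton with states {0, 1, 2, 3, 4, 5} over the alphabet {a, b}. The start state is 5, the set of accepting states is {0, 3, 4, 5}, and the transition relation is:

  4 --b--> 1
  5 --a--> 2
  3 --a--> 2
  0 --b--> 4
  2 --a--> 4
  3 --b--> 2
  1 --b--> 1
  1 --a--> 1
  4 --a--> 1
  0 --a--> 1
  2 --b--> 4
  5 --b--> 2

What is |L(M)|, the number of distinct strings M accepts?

The useful subgraph on states {2, 4, 5} is acyclic, so L(M) is finite; the longest accepting path visits 3 useful states, giving maximum string length 2.
Counting accepting paths from 5 by length: 1 of length 0, 4 of length 2. Total 5.

5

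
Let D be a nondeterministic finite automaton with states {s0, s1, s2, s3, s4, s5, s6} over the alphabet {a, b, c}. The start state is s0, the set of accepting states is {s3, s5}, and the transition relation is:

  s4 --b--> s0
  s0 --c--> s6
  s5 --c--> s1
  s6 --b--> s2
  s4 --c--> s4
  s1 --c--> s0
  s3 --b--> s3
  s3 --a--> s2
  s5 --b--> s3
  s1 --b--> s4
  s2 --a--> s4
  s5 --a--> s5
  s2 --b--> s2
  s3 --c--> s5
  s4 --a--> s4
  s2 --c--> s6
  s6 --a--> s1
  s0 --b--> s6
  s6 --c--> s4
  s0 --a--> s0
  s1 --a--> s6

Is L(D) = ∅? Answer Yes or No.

The states reachable from the start state are {s0, s1, s2, s4, s6}.
None of the accepting states {s3, s5} is reachable, so no string is accepted and L(D) = ∅.

Yes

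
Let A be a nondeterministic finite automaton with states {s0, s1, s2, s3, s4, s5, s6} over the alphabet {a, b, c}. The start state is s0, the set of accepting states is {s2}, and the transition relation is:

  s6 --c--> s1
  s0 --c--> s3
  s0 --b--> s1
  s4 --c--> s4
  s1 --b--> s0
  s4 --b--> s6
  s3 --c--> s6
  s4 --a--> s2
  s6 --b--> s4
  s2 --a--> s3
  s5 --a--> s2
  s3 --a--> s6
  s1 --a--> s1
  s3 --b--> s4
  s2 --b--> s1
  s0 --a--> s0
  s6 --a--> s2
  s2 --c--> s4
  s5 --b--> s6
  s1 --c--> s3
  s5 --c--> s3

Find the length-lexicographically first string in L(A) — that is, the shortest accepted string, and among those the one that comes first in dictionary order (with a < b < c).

caa

A breadth-first search from s0 reaches an accepting state first via the path s0 → s3 → s6 → s2 on input caa.
No string of length < 3 is accepted (BFS exhausts all shorter strings without reaching an accepting state), and caa is the lexicographically least accepting string of length 3.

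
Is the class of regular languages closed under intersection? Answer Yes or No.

Run DFAs for L₁ and L₂ in parallel: the product automaton with state set Q₁ × Q₂, start (q₁, q₂) and accepting set F₁ × F₂ recognises L₁ ∩ L₂.
So the regular languages are closed under intersection.

Yes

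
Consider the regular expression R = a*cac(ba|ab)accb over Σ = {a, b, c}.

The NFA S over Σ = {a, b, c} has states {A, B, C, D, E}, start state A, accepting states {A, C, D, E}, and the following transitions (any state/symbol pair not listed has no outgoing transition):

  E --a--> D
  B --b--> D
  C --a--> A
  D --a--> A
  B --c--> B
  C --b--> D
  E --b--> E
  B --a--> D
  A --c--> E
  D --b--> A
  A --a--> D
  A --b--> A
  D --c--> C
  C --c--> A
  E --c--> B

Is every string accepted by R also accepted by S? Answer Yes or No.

Yes

Converting the expression R to a DFA (subset construction, then merging equivalent states) gives the minimal DFA with states {r0, r1, r2, r3, r4, r5, r6, r7, r8, r9, r10, r11}, start state r0, accepting states {r11} and transitions r0: a→r0, b→r1, c→r2; r1: a→r1, b→r1, c→r1; r2: a→r3, b→r1, c→r1; r3: a→r1, b→r1, c→r4; r4: a→r5, b→r6, c→r1; r5: a→r1, b→r7, c→r1; r6: a→r7, b→r1, c→r1; r7: a→r8, b→r1, c→r1; r8: a→r1, b→r1, c→r9; r9: a→r1, b→r1, c→r10; r10: a→r1, b→r11, c→r1; r11: a→r1, b→r1, c→r1.
Exploring the product automaton R × S from the start pair (r0, A), following both machines on each input symbol, reaches 27 state pairs: (r0, A), (r0, D), (r1, A), (r2, E), (r2, C), (r1, D), (r1, E), (r3, D), (r1, B), (r3, A), (r1, C), (r4, C), (r4, E), (r5, A), (r6, D), (r5, D), (r6, E), (r7, A), (r7, D), (r8, D), (r8, A), (r9, C), (r9, E), (r10, A), (r10, B), (r11, A), (r11, D).
R accepts in {r11} and S accepts in {A, C, D, E}. The reachable pairs whose R-component is accepting are (r11, A), (r11, D); in each of them the S-component is accepting too, so the product for L(R) \ L(S) (R-component accepting, S-component rejecting) has no reachable accepting pair and the difference is empty.
Hence every string in L(R) is also in L(S).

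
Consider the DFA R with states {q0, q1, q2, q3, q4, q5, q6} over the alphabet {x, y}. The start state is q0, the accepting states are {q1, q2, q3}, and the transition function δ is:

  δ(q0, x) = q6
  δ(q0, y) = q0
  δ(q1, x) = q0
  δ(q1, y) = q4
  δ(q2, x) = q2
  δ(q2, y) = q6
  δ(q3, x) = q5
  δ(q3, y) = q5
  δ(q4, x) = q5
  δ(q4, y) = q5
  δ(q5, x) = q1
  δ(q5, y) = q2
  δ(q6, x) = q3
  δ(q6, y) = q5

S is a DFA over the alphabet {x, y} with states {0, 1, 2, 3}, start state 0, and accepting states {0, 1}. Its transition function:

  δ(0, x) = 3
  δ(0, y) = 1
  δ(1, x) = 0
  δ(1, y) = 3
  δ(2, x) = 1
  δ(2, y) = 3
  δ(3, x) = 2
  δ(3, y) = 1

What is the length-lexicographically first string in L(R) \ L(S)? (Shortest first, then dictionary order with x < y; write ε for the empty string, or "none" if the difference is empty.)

The string xx is accepted by R but not by S.
No shorter string lies in the difference, and xx is the lexicographically first length-2 string in L(R) \ L(S).

xx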